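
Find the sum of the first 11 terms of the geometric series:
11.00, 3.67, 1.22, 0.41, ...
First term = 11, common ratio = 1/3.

Sₙ = a(1 - rⁿ) / (1 - r)
S_11 = 11(1 - (1/3)^11) / (1 - (1/3))
S_11 = 11(1 - (1/177147)) / (2/3)
S_11 = 974303/59049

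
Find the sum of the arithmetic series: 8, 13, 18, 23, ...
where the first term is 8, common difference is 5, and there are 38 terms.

Sₙ = n/2 × (first + last)
Last term = a + (n-1)d = 8 + (38-1)×5 = 193
S_38 = 38/2 × (8 + 193)
S_38 = 38/2 × 201 = 3819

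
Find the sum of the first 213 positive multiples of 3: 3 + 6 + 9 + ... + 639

Factor out 3: = 3(1 + 2 + ... + 213) = 3 × n(n+1)/2
= 3 × 213×214/2
= 3 × 22791
= 68373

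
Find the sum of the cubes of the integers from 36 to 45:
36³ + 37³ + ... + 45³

Use ∑_{k=1}^{n} k³ = [n(n+1)/2]², then subtract the first 35 terms.
∑_{k=1}^{45} k³ = [45×46/2]² = 1035² = 1071225
∑_{k=1}^{35} k³ = [35×36/2]² = 630² = 396900
∑_{k=36}^{45} k³ = 1071225 - 396900 = 674325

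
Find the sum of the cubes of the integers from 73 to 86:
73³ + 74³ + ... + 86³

Use ∑_{k=1}^{n} k³ = [n(n+1)/2]², then subtract the first 72 terms.
∑_{k=1}^{86} k³ = [86×87/2]² = 3741² = 13995081
∑_{k=1}^{72} k³ = [72×73/2]² = 2628² = 6906384
∑_{k=73}^{86} k³ = 13995081 - 6906384 = 7088697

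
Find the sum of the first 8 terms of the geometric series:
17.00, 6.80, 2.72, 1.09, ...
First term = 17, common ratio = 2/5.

Sₙ = a(1 - rⁿ) / (1 - r)
S_8 = 17(1 - (2/5)^8) / (1 - (2/5))
S_8 = 17(1 - (256/390625)) / (3/5)
S_8 = 2212091/78125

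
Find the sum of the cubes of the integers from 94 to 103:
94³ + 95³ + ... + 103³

Use ∑_{k=1}^{n} k³ = [n(n+1)/2]², then subtract the first 93 terms.
∑_{k=1}^{103} k³ = [103×104/2]² = 5356² = 28686736
∑_{k=1}^{93} k³ = [93×94/2]² = 4371² = 19105641
∑_{k=94}^{103} k³ = 28686736 - 19105641 = 9581095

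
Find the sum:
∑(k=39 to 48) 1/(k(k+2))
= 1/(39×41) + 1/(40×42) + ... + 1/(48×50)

Partial fractions: 1/(k(k+2)) = (1/2)[1/k - 1/(k+2)]
Telescoping leaves the first two and last two terms:
= (1/2)[1/39 + 1/40 - 1/49 - 1/50]
= 3911/764400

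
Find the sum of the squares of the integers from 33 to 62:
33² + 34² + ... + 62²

Use ∑_{k=1}^{n} k² = n(n+1)(2n+1)/6, then subtract the first 32 terms.
∑_{k=1}^{62} k² = 62×63×125/6 = 81375
∑_{k=1}^{32} k² = 32×33×65/6 = 11440
∑_{k=33}^{62} k² = 81375 - 11440 = 69935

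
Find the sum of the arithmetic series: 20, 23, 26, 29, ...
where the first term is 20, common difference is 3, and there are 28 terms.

Sₙ = n/2 × (first + last)
Last term = a + (n-1)d = 20 + (28-1)×3 = 101
S_28 = 28/2 × (20 + 101)
S_28 = 28/2 × 121 = 1694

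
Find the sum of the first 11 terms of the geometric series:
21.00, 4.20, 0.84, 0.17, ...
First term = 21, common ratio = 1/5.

Sₙ = a(1 - rⁿ) / (1 - r)
S_11 = 21(1 - (1/5)^11) / (1 - (1/5))
S_11 = 21(1 - (1/48828125)) / (4/5)
S_11 = 256347651/9765625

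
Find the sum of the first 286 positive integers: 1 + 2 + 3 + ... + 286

Formula: ∑k = n(n+1)/2
= 286×287/2
= 82082/2
= 41041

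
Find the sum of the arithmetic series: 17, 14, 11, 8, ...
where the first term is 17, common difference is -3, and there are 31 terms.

Sₙ = n/2 × (first + last)
Last term = a + (n-1)d = 17 + (31-1)×(-3) = -73
S_31 = 31/2 × (17 + (-73))
S_31 = 31/2 × (-56) = -868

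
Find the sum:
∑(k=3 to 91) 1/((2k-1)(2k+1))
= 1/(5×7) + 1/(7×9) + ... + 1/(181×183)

Partial fractions: 1/((2k-1)(2k+1)) = (1/2)[1/(2k-1) - 1/(2k+1)]
The series telescopes:
= (1/2)[1/5 - 1/183]
= 89/915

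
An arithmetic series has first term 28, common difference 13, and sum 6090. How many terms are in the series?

Using S = n/2 × [2a + (n-1)d]
6090 = n/2 × [2(28) + (n-1)(13)]
6090 = n/2 × [56 + 13n - 13]
12180 = n × [43 + 13n]
13n² + (43)n - 12180 = 0
Discriminant: Δ = (43)² - 4(13)(-12180) = 1849 + 633360 = 635209
√Δ = 797
n = [-(43) + √Δ] / (2·13) = (-43 + 797) / 26 = 754 / 26 = 29
(The negative root is discarded since n must be a positive integer.)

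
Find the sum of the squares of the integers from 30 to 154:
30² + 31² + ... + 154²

Use ∑_{k=1}^{n} k² = n(n+1)(2n+1)/6, then subtract the first 29 terms.
∑_{k=1}^{154} k² = 154×155×309/6 = 1229305
∑_{k=1}^{29} k² = 29×30×59/6 = 8555
∑_{k=30}^{154} k² = 1229305 - 8555 = 1220750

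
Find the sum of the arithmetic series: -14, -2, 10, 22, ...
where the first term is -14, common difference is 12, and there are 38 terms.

Sₙ = n/2 × (first + last)
Last term = a + (n-1)d = -14 + (38-1)×12 = 430
S_38 = 38/2 × (-14 + 430)
S_38 = 38/2 × 416 = 7904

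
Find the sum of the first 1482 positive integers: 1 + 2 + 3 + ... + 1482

Formula: ∑k = n(n+1)/2
= 1482×1483/2
= 2197806/2
= 1098903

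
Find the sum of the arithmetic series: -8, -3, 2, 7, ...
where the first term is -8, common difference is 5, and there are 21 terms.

Sₙ = n/2 × (first + last)
Last term = a + (n-1)d = -8 + (21-1)×5 = 92
S_21 = 21/2 × (-8 + 92)
S_21 = 21/2 × 84 = 882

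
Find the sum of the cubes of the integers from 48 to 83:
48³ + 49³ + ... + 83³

Use ∑_{k=1}^{n} k³ = [n(n+1)/2]², then subtract the first 47 terms.
∑_{k=1}^{83} k³ = [83×84/2]² = 3486² = 12152196
∑_{k=1}^{47} k³ = [47×48/2]² = 1128² = 1272384
∑_{k=48}^{83} k³ = 12152196 - 1272384 = 10879812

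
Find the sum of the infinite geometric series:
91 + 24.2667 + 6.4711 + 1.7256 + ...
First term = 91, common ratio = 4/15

For |r| < 1, S = a / (1 - r)
S = 91 / (1 - (4/15))
S = 91 / (11/15)
S = 1365/11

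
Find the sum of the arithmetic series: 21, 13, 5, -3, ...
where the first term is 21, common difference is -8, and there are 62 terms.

Sₙ = n/2 × (first + last)
Last term = a + (n-1)d = 21 + (62-1)×(-8) = -467
S_62 = 62/2 × (21 + (-467))
S_62 = 62/2 × (-446) = -13826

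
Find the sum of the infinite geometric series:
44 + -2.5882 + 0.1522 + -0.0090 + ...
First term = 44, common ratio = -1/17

For |r| < 1, S = a / (1 - r)
S = 44 / (1 - (-1/17))
S = 44 / (18/17)
S = 374/9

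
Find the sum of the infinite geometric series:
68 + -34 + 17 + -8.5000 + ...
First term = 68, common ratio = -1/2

For |r| < 1, S = a / (1 - r)
S = 68 / (1 - (-1/2))
S = 68 / (3/2)
S = 136/3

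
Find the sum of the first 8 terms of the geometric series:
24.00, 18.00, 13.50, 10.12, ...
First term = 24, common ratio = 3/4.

Sₙ = a(1 - rⁿ) / (1 - r)
S_8 = 24(1 - (3/4)^8) / (1 - (3/4))
S_8 = 24(1 - (6561/65536)) / (1/4)
S_8 = 176925/2048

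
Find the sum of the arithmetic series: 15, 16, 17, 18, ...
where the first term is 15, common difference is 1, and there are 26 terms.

Sₙ = n/2 × (first + last)
Last term = a + (n-1)d = 15 + (26-1)×1 = 40
S_26 = 26/2 × (15 + 40)
S_26 = 26/2 × 55 = 715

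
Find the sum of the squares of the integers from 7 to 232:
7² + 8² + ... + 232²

Use ∑_{k=1}^{n} k² = n(n+1)(2n+1)/6, then subtract the first 6 terms.
∑_{k=1}^{232} k² = 232×233×465/6 = 4189340
∑_{k=1}^{6} k² = 6×7×13/6 = 91
∑_{k=7}^{232} k² = 4189340 - 91 = 4189249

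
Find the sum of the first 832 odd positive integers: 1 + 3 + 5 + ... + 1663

Sum of first n odd numbers = n²
= 832²
= 692224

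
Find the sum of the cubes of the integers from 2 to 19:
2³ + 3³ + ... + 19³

Use ∑_{k=1}^{n} k³ = [n(n+1)/2]², then subtract the first 1 terms.
∑_{k=1}^{19} k³ = [19×20/2]² = 190² = 36100
∑_{k=1}^{1} k³ = [1×2/2]² = 1² = 1
∑_{k=2}^{19} k³ = 36100 - 1 = 36099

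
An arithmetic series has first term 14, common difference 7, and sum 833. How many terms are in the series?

Using S = n/2 × [2a + (n-1)d]
833 = n/2 × [2(14) + (n-1)(7)]
833 = n/2 × [28 + 7n - 7]
1666 = n × [21 + 7n]
7n² + (21)n - 1666 = 0
Discriminant: Δ = (21)² - 4(7)(-1666) = 441 + 46648 = 47089
√Δ = 217
n = [-(21) + √Δ] / (2·7) = (-21 + 217) / 14 = 196 / 14 = 14
(The negative root is discarded since n must be a positive integer.)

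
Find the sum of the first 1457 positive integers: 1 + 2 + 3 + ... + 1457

Formula: ∑k = n(n+1)/2
= 1457×1458/2
= 2124306/2
= 1062153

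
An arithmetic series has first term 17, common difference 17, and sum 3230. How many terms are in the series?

Using S = n/2 × [2a + (n-1)d]
3230 = n/2 × [2(17) + (n-1)(17)]
3230 = n/2 × [34 + 17n - 17]
6460 = n × [17 + 17n]
17n² + (17)n - 6460 = 0
Discriminant: Δ = (17)² - 4(17)(-6460) = 289 + 439280 = 439569
√Δ = 663
n = [-(17) + √Δ] / (2·17) = (-17 + 663) / 34 = 646 / 34 = 19
(The negative root is discarded since n must be a positive integer.)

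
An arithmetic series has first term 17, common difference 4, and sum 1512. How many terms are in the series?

Using S = n/2 × [2a + (n-1)d]
1512 = n/2 × [2(17) + (n-1)(4)]
1512 = n/2 × [34 + 4n - 4]
3024 = n × [30 + 4n]
4n² + (30)n - 3024 = 0
Discriminant: Δ = (30)² - 4(4)(-3024) = 900 + 48384 = 49284
√Δ = 222
n = [-(30) + √Δ] / (2·4) = (-30 + 222) / 8 = 192 / 8 = 24
(The negative root is discarded since n must be a positive integer.)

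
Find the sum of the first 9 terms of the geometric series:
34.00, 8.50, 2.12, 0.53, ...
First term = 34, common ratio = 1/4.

Sₙ = a(1 - rⁿ) / (1 - r)
S_9 = 34(1 - (1/4)^9) / (1 - (1/4))
S_9 = 34(1 - (1/262144)) / (3/4)
S_9 = 1485477/32768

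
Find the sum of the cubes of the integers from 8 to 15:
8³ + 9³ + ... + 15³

Use ∑_{k=1}^{n} k³ = [n(n+1)/2]², then subtract the first 7 terms.
∑_{k=1}^{15} k³ = [15×16/2]² = 120² = 14400
∑_{k=1}^{7} k³ = [7×8/2]² = 28² = 784
∑_{k=8}^{15} k³ = 14400 - 784 = 13616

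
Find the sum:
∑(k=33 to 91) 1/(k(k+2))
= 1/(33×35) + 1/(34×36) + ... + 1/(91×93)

Partial fractions: 1/(k(k+2)) = (1/2)[1/k - 1/(k+2)]
Telescoping leaves the first two and last two terms:
= (1/2)[1/33 + 1/34 - 1/92 - 1/93]
= 60947/3199944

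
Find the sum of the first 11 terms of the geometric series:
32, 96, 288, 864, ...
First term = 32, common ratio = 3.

Sₙ = a(1 - rⁿ) / (1 - r)
S_11 = 32(1 - 3^11) / (1 - 3)
S_11 = 32(1 - 177147) / (-2)
S_11 = 2834336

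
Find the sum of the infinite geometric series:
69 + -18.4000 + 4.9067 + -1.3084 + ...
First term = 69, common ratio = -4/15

For |r| < 1, S = a / (1 - r)
S = 69 / (1 - (-4/15))
S = 69 / (19/15)
S = 1035/19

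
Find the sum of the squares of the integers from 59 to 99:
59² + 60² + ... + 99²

Use ∑_{k=1}^{n} k² = n(n+1)(2n+1)/6, then subtract the first 58 terms.
∑_{k=1}^{99} k² = 99×100×199/6 = 328350
∑_{k=1}^{58} k² = 58×59×117/6 = 66729
∑_{k=59}^{99} k² = 328350 - 66729 = 261621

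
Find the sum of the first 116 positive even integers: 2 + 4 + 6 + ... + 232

Sum of first n even numbers = n(n+1)
= 116×117
= 13572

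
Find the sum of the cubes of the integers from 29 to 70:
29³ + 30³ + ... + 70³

Use ∑_{k=1}^{n} k³ = [n(n+1)/2]², then subtract the first 28 terms.
∑_{k=1}^{70} k³ = [70×71/2]² = 2485² = 6175225
∑_{k=1}^{28} k³ = [28×29/2]² = 406² = 164836
∑_{k=29}^{70} k³ = 6175225 - 164836 = 6010389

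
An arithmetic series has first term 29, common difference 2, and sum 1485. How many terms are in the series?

Using S = n/2 × [2a + (n-1)d]
1485 = n/2 × [2(29) + (n-1)(2)]
1485 = n/2 × [58 + 2n - 2]
2970 = n × [56 + 2n]
2n² + (56)n - 2970 = 0
Discriminant: Δ = (56)² - 4(2)(-2970) = 3136 + 23760 = 26896
√Δ = 164
n = [-(56) + √Δ] / (2·2) = (-56 + 164) / 4 = 108 / 4 = 27
(The negative root is discarded since n must be a positive integer.)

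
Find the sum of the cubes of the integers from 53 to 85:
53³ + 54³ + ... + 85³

Use ∑_{k=1}^{n} k³ = [n(n+1)/2]², then subtract the first 52 terms.
∑_{k=1}^{85} k³ = [85×86/2]² = 3655² = 13359025
∑_{k=1}^{52} k³ = [52×53/2]² = 1378² = 1898884
∑_{k=53}^{85} k³ = 13359025 - 1898884 = 11460141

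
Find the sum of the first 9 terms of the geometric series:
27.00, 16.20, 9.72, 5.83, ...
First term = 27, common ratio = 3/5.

Sₙ = a(1 - rⁿ) / (1 - r)
S_9 = 27(1 - (3/5)^9) / (1 - (3/5))
S_9 = 27(1 - (19683/1953125)) / (2/5)
S_9 = 26101467/390625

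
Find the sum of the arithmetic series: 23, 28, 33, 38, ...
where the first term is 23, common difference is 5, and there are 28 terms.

Sₙ = n/2 × (first + last)
Last term = a + (n-1)d = 23 + (28-1)×5 = 158
S_28 = 28/2 × (23 + 158)
S_28 = 28/2 × 181 = 2534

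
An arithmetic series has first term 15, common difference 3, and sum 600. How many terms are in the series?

Using S = n/2 × [2a + (n-1)d]
600 = n/2 × [2(15) + (n-1)(3)]
600 = n/2 × [30 + 3n - 3]
1200 = n × [27 + 3n]
3n² + (27)n - 1200 = 0
Discriminant: Δ = (27)² - 4(3)(-1200) = 729 + 14400 = 15129
√Δ = 123
n = [-(27) + √Δ] / (2·3) = (-27 + 123) / 6 = 96 / 6 = 16
(The negative root is discarded since n must be a positive integer.)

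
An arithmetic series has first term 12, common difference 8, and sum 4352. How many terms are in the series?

Using S = n/2 × [2a + (n-1)d]
4352 = n/2 × [2(12) + (n-1)(8)]
4352 = n/2 × [24 + 8n - 8]
8704 = n × [16 + 8n]
8n² + (16)n - 8704 = 0
Discriminant: Δ = (16)² - 4(8)(-8704) = 256 + 278528 = 278784
√Δ = 528
n = [-(16) + √Δ] / (2·8) = (-16 + 528) / 16 = 512 / 16 = 32
(The negative root is discarded since n must be a positive integer.)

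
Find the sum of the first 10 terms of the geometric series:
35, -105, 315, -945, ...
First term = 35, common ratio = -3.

Sₙ = a(1 - rⁿ) / (1 - r)
S_10 = 35(1 - (-3)^10) / (1 - (-3))
S_10 = 35(1 - 59049) / (4)
S_10 = -516670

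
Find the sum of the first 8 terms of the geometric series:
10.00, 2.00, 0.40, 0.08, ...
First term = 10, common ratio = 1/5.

Sₙ = a(1 - rⁿ) / (1 - r)
S_8 = 10(1 - (1/5)^8) / (1 - (1/5))
S_8 = 10(1 - (1/390625)) / (4/5)
S_8 = 195312/15625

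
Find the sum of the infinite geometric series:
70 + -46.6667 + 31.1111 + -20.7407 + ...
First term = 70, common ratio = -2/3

For |r| < 1, S = a / (1 - r)
S = 70 / (1 - (-2/3))
S = 70 / (5/3)
S = 42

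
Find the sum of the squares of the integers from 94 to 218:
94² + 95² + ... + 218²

Use ∑_{k=1}^{n} k² = n(n+1)(2n+1)/6, then subtract the first 93 terms.
∑_{k=1}^{218} k² = 218×219×437/6 = 3477209
∑_{k=1}^{93} k² = 93×94×187/6 = 272459
∑_{k=94}^{218} k² = 3477209 - 272459 = 3204750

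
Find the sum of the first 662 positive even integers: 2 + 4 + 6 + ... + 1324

Sum of first n even numbers = n(n+1)
= 662×663
= 438906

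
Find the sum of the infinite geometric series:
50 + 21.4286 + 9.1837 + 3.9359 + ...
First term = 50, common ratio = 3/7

For |r| < 1, S = a / (1 - r)
S = 50 / (1 - (3/7))
S = 50 / (4/7)
S = 175/2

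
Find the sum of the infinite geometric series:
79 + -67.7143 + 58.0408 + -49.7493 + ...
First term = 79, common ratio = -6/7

For |r| < 1, S = a / (1 - r)
S = 79 / (1 - (-6/7))
S = 79 / (13/7)
S = 553/13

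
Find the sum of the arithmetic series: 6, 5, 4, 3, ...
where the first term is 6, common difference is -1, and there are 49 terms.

Sₙ = n/2 × (first + last)
Last term = a + (n-1)d = 6 + (49-1)×(-1) = -42
S_49 = 49/2 × (6 + (-42))
S_49 = 49/2 × (-36) = -882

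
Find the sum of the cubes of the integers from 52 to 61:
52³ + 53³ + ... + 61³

Use ∑_{k=1}^{n} k³ = [n(n+1)/2]², then subtract the first 51 terms.
∑_{k=1}^{61} k³ = [61×62/2]² = 1891² = 3575881
∑_{k=1}^{51} k³ = [51×52/2]² = 1326² = 1758276
∑_{k=52}^{61} k³ = 3575881 - 1758276 = 1817605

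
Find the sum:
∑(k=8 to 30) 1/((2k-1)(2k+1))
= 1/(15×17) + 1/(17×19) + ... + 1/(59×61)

Partial fractions: 1/((2k-1)(2k+1)) = (1/2)[1/(2k-1) - 1/(2k+1)]
The series telescopes:
= (1/2)[1/15 - 1/61]
= 23/915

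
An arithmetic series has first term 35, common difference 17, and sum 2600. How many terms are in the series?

Using S = n/2 × [2a + (n-1)d]
2600 = n/2 × [2(35) + (n-1)(17)]
2600 = n/2 × [70 + 17n - 17]
5200 = n × [53 + 17n]
17n² + (53)n - 5200 = 0
Discriminant: Δ = (53)² - 4(17)(-5200) = 2809 + 353600 = 356409
√Δ = 597
n = [-(53) + √Δ] / (2·17) = (-53 + 597) / 34 = 544 / 34 = 16
(The negative root is discarded since n must be a positive integer.)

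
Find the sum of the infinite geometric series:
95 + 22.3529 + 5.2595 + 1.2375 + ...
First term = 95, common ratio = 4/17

For |r| < 1, S = a / (1 - r)
S = 95 / (1 - (4/17))
S = 95 / (13/17)
S = 1615/13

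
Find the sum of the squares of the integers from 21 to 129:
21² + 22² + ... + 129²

Use ∑_{k=1}^{n} k² = n(n+1)(2n+1)/6, then subtract the first 20 terms.
∑_{k=1}^{129} k² = 129×130×259/6 = 723905
∑_{k=1}^{20} k² = 20×21×41/6 = 2870
∑_{k=21}^{129} k² = 723905 - 2870 = 721035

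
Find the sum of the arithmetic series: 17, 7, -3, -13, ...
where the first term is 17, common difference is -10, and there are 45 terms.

Sₙ = n/2 × (first + last)
Last term = a + (n-1)d = 17 + (45-1)×(-10) = -423
S_45 = 45/2 × (17 + (-423))
S_45 = 45/2 × (-406) = -9135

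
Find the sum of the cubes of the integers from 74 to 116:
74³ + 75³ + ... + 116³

Use ∑_{k=1}^{n} k³ = [n(n+1)/2]², then subtract the first 73 terms.
∑_{k=1}^{116} k³ = [116×117/2]² = 6786² = 46049796
∑_{k=1}^{73} k³ = [73×74/2]² = 2701² = 7295401
∑_{k=74}^{116} k³ = 46049796 - 7295401 = 38754395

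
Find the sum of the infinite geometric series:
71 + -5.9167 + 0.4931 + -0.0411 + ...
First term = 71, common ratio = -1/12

For |r| < 1, S = a / (1 - r)
S = 71 / (1 - (-1/12))
S = 71 / (13/12)
S = 852/13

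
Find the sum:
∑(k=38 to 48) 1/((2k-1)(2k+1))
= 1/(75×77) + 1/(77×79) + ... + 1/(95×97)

Partial fractions: 1/((2k-1)(2k+1)) = (1/2)[1/(2k-1) - 1/(2k+1)]
The series telescopes:
= (1/2)[1/75 - 1/97]
= 11/7275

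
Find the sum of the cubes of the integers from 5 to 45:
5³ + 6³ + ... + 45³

Use ∑_{k=1}^{n} k³ = [n(n+1)/2]², then subtract the first 4 terms.
∑_{k=1}^{45} k³ = [45×46/2]² = 1035² = 1071225
∑_{k=1}^{4} k³ = [4×5/2]² = 10² = 100
∑_{k=5}^{45} k³ = 1071225 - 100 = 1071125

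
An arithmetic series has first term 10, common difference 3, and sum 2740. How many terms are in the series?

Using S = n/2 × [2a + (n-1)d]
2740 = n/2 × [2(10) + (n-1)(3)]
2740 = n/2 × [20 + 3n - 3]
5480 = n × [17 + 3n]
3n² + (17)n - 5480 = 0
Discriminant: Δ = (17)² - 4(3)(-5480) = 289 + 65760 = 66049
√Δ = 257
n = [-(17) + √Δ] / (2·3) = (-17 + 257) / 6 = 240 / 6 = 40
(The negative root is discarded since n must be a positive integer.)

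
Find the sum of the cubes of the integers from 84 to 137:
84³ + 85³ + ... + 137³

Use ∑_{k=1}^{n} k³ = [n(n+1)/2]², then subtract the first 83 terms.
∑_{k=1}^{137} k³ = [137×138/2]² = 9453² = 89359209
∑_{k=1}^{83} k³ = [83×84/2]² = 3486² = 12152196
∑_{k=84}^{137} k³ = 89359209 - 12152196 = 77207013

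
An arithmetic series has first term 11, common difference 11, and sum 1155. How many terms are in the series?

Using S = n/2 × [2a + (n-1)d]
1155 = n/2 × [2(11) + (n-1)(11)]
1155 = n/2 × [22 + 11n - 11]
2310 = n × [11 + 11n]
11n² + (11)n - 2310 = 0
Discriminant: Δ = (11)² - 4(11)(-2310) = 121 + 101640 = 101761
√Δ = 319
n = [-(11) + √Δ] / (2·11) = (-11 + 319) / 22 = 308 / 22 = 14
(The negative root is discarded since n must be a positive integer.)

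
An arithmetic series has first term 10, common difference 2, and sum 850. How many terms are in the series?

Using S = n/2 × [2a + (n-1)d]
850 = n/2 × [2(10) + (n-1)(2)]
850 = n/2 × [20 + 2n - 2]
1700 = n × [18 + 2n]
2n² + (18)n - 1700 = 0
Discriminant: Δ = (18)² - 4(2)(-1700) = 324 + 13600 = 13924
√Δ = 118
n = [-(18) + √Δ] / (2·2) = (-18 + 118) / 4 = 100 / 4 = 25
(The negative root is discarded since n must be a positive integer.)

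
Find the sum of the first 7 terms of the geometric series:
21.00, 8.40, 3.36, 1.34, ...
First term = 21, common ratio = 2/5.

Sₙ = a(1 - rⁿ) / (1 - r)
S_7 = 21(1 - (2/5)^7) / (1 - (2/5))
S_7 = 21(1 - (128/78125)) / (3/5)
S_7 = 545979/15625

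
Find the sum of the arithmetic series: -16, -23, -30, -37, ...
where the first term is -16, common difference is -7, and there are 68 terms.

Sₙ = n/2 × (first + last)
Last term = a + (n-1)d = -16 + (68-1)×(-7) = -485
S_68 = 68/2 × (-16 + (-485))
S_68 = 68/2 × (-501) = -17034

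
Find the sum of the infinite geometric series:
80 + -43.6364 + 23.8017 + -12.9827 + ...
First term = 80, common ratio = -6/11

For |r| < 1, S = a / (1 - r)
S = 80 / (1 - (-6/11))
S = 80 / (17/11)
S = 880/17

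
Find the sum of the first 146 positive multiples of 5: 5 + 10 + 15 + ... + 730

Factor out 5: = 5(1 + 2 + ... + 146) = 5 × n(n+1)/2
= 5 × 146×147/2
= 5 × 10731
= 53655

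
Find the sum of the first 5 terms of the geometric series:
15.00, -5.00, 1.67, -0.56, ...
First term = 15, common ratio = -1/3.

Sₙ = a(1 - rⁿ) / (1 - r)
S_5 = 15(1 - (-1/3)^5) / (1 - (-1/3))
S_5 = 15(1 - (-1/243)) / (4/3)
S_5 = 305/27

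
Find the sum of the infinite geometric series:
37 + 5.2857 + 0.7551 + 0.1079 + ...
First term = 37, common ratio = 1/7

For |r| < 1, S = a / (1 - r)
S = 37 / (1 - (1/7))
S = 37 / (6/7)
S = 259/6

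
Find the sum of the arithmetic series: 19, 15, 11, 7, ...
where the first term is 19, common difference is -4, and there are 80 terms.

Sₙ = n/2 × (first + last)
Last term = a + (n-1)d = 19 + (80-1)×(-4) = -297
S_80 = 80/2 × (19 + (-297))
S_80 = 80/2 × (-278) = -11120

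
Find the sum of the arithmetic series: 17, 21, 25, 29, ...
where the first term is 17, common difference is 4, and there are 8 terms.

Sₙ = n/2 × (first + last)
Last term = a + (n-1)d = 17 + (8-1)×4 = 45
S_8 = 8/2 × (17 + 45)
S_8 = 8/2 × 62 = 248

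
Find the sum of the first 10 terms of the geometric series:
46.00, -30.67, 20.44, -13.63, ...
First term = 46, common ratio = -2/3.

Sₙ = a(1 - rⁿ) / (1 - r)
S_10 = 46(1 - (-2/3)^10) / (1 - (-2/3))
S_10 = 46(1 - (1024/59049)) / (5/3)
S_10 = 533830/19683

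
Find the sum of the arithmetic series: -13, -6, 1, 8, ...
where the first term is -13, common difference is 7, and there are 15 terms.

Sₙ = n/2 × (first + last)
Last term = a + (n-1)d = -13 + (15-1)×7 = 85
S_15 = 15/2 × (-13 + 85)
S_15 = 15/2 × 72 = 540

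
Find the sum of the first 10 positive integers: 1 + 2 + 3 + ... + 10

Formula: ∑k = n(n+1)/2
= 10×11/2
= 110/2
= 55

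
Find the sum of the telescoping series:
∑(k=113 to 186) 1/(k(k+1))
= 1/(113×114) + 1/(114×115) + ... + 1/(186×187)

Partial fractions: 1/(k(k+1)) = 1/k - 1/(k+1)
The series telescopes:
= (1/113 - 1/114) + (1/114 - 1/115) + ... + (1/186 - 1/187)
= 1/113 - 1/187
= 74/21131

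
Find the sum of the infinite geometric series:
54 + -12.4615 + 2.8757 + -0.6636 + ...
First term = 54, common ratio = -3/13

For |r| < 1, S = a / (1 - r)
S = 54 / (1 - (-3/13))
S = 54 / (16/13)
S = 351/8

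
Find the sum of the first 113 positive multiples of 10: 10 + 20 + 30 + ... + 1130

Factor out 10: = 10(1 + 2 + ... + 113) = 10 × n(n+1)/2
= 10 × 113×114/2
= 10 × 6441
= 64410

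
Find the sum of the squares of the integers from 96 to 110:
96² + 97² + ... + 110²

Use ∑_{k=1}^{n} k² = n(n+1)(2n+1)/6, then subtract the first 95 terms.
∑_{k=1}^{110} k² = 110×111×221/6 = 449735
∑_{k=1}^{95} k² = 95×96×191/6 = 290320
∑_{k=96}^{110} k² = 449735 - 290320 = 159415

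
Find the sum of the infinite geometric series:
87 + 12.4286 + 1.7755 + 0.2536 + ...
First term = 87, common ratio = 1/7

For |r| < 1, S = a / (1 - r)
S = 87 / (1 - (1/7))
S = 87 / (6/7)
S = 203/2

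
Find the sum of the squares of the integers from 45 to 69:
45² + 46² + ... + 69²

Use ∑_{k=1}^{n} k² = n(n+1)(2n+1)/6, then subtract the first 44 terms.
∑_{k=1}^{69} k² = 69×70×139/6 = 111895
∑_{k=1}^{44} k² = 44×45×89/6 = 29370
∑_{k=45}^{69} k² = 111895 - 29370 = 82525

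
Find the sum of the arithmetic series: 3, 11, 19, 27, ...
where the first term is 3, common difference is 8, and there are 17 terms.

Sₙ = n/2 × (first + last)
Last term = a + (n-1)d = 3 + (17-1)×8 = 131
S_17 = 17/2 × (3 + 131)
S_17 = 17/2 × 134 = 1139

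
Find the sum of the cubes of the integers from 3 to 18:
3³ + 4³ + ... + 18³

Use ∑_{k=1}^{n} k³ = [n(n+1)/2]², then subtract the first 2 terms.
∑_{k=1}^{18} k³ = [18×19/2]² = 171² = 29241
∑_{k=1}^{2} k³ = [2×3/2]² = 3² = 9
∑_{k=3}^{18} k³ = 29241 - 9 = 29232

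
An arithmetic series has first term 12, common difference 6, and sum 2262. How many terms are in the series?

Using S = n/2 × [2a + (n-1)d]
2262 = n/2 × [2(12) + (n-1)(6)]
2262 = n/2 × [24 + 6n - 6]
4524 = n × [18 + 6n]
6n² + (18)n - 4524 = 0
Discriminant: Δ = (18)² - 4(6)(-4524) = 324 + 108576 = 108900
√Δ = 330
n = [-(18) + √Δ] / (2·6) = (-18 + 330) / 12 = 312 / 12 = 26
(The negative root is discarded since n must be a positive integer.)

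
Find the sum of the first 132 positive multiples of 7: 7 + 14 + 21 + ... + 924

Factor out 7: = 7(1 + 2 + ... + 132) = 7 × n(n+1)/2
= 7 × 132×133/2
= 7 × 8778
= 61446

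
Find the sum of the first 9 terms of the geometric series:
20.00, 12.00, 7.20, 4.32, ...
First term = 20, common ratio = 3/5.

Sₙ = a(1 - rⁿ) / (1 - r)
S_9 = 20(1 - (3/5)^9) / (1 - (3/5))
S_9 = 20(1 - (19683/1953125)) / (2/5)
S_9 = 3866884/78125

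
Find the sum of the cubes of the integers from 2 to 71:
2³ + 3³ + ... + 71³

Use ∑_{k=1}^{n} k³ = [n(n+1)/2]², then subtract the first 1 terms.
∑_{k=1}^{71} k³ = [71×72/2]² = 2556² = 6533136
∑_{k=1}^{1} k³ = [1×2/2]² = 1² = 1
∑_{k=2}^{71} k³ = 6533136 - 1 = 6533135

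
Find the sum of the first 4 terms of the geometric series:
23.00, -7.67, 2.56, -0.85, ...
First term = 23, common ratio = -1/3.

Sₙ = a(1 - rⁿ) / (1 - r)
S_4 = 23(1 - (-1/3)^4) / (1 - (-1/3))
S_4 = 23(1 - (1/81)) / (4/3)
S_4 = 460/27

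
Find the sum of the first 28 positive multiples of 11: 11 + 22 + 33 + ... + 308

Factor out 11: = 11(1 + 2 + ... + 28) = 11 × n(n+1)/2
= 11 × 28×29/2
= 11 × 406
= 4466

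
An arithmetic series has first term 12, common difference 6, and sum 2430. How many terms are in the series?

Using S = n/2 × [2a + (n-1)d]
2430 = n/2 × [2(12) + (n-1)(6)]
2430 = n/2 × [24 + 6n - 6]
4860 = n × [18 + 6n]
6n² + (18)n - 4860 = 0
Discriminant: Δ = (18)² - 4(6)(-4860) = 324 + 116640 = 116964
√Δ = 342
n = [-(18) + √Δ] / (2·6) = (-18 + 342) / 12 = 324 / 12 = 27
(The negative root is discarded since n must be a positive integer.)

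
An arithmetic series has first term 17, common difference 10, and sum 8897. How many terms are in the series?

Using S = n/2 × [2a + (n-1)d]
8897 = n/2 × [2(17) + (n-1)(10)]
8897 = n/2 × [34 + 10n - 10]
17794 = n × [24 + 10n]
10n² + (24)n - 17794 = 0
Discriminant: Δ = (24)² - 4(10)(-17794) = 576 + 711760 = 712336
√Δ = 844
n = [-(24) + √Δ] / (2·10) = (-24 + 844) / 20 = 820 / 20 = 41
(The negative root is discarded since n must be a positive integer.)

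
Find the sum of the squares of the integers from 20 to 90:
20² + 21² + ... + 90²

Use ∑_{k=1}^{n} k² = n(n+1)(2n+1)/6, then subtract the first 19 terms.
∑_{k=1}^{90} k² = 90×91×181/6 = 247065
∑_{k=1}^{19} k² = 19×20×39/6 = 2470
∑_{k=20}^{90} k² = 247065 - 2470 = 244595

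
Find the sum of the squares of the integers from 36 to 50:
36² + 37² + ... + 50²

Use ∑_{k=1}^{n} k² = n(n+1)(2n+1)/6, then subtract the first 35 terms.
∑_{k=1}^{50} k² = 50×51×101/6 = 42925
∑_{k=1}^{35} k² = 35×36×71/6 = 14910
∑_{k=36}^{50} k² = 42925 - 14910 = 28015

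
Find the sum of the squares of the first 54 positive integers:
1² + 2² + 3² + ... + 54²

Formula: ∑k² = n(n+1)(2n+1)/6
= 54×55×109/6
= 323730/6
= 53955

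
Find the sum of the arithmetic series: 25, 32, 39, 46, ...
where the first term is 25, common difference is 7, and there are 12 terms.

Sₙ = n/2 × (first + last)
Last term = a + (n-1)d = 25 + (12-1)×7 = 102
S_12 = 12/2 × (25 + 102)
S_12 = 12/2 × 127 = 762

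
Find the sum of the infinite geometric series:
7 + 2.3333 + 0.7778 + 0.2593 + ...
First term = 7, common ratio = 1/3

For |r| < 1, S = a / (1 - r)
S = 7 / (1 - (1/3))
S = 7 / (2/3)
S = 21/2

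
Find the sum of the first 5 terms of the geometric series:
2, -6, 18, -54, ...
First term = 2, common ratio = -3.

Sₙ = a(1 - rⁿ) / (1 - r)
S_5 = 2(1 - (-3)^5) / (1 - (-3))
S_5 = 2(1 - (-243)) / (4)
S_5 = 122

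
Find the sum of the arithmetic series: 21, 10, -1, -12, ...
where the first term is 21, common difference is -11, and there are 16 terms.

Sₙ = n/2 × (first + last)
Last term = a + (n-1)d = 21 + (16-1)×(-11) = -144
S_16 = 16/2 × (21 + (-144))
S_16 = 16/2 × (-123) = -984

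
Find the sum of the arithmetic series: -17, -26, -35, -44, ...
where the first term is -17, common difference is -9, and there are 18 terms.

Sₙ = n/2 × (first + last)
Last term = a + (n-1)d = -17 + (18-1)×(-9) = -170
S_18 = 18/2 × (-17 + (-170))
S_18 = 18/2 × (-187) = -1683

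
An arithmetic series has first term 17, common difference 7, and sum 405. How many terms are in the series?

Using S = n/2 × [2a + (n-1)d]
405 = n/2 × [2(17) + (n-1)(7)]
405 = n/2 × [34 + 7n - 7]
810 = n × [27 + 7n]
7n² + (27)n - 810 = 0
Discriminant: Δ = (27)² - 4(7)(-810) = 729 + 22680 = 23409
√Δ = 153
n = [-(27) + √Δ] / (2·7) = (-27 + 153) / 14 = 126 / 14 = 9
(The negative root is discarded since n must be a positive integer.)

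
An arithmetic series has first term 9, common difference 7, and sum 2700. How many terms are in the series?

Using S = n/2 × [2a + (n-1)d]
2700 = n/2 × [2(9) + (n-1)(7)]
2700 = n/2 × [18 + 7n - 7]
5400 = n × [11 + 7n]
7n² + (11)n - 5400 = 0
Discriminant: Δ = (11)² - 4(7)(-5400) = 121 + 151200 = 151321
√Δ = 389
n = [-(11) + √Δ] / (2·7) = (-11 + 389) / 14 = 378 / 14 = 27
(The negative root is discarded since n must be a positive integer.)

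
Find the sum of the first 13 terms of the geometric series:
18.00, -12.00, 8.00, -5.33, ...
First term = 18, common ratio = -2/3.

Sₙ = a(1 - rⁿ) / (1 - r)
S_13 = 18(1 - (-2/3)^13) / (1 - (-2/3))
S_13 = 18(1 - (-8192/1594323)) / (5/3)
S_13 = 641006/59049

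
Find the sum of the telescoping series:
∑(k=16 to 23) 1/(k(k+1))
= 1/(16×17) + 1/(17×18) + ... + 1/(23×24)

Partial fractions: 1/(k(k+1)) = 1/k - 1/(k+1)
The series telescopes:
= (1/16 - 1/17) + (1/17 - 1/18) + ... + (1/23 - 1/24)
= 1/16 - 1/24
= 1/48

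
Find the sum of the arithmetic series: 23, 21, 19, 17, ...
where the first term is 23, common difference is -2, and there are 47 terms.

Sₙ = n/2 × (first + last)
Last term = a + (n-1)d = 23 + (47-1)×(-2) = -69
S_47 = 47/2 × (23 + (-69))
S_47 = 47/2 × (-46) = -1081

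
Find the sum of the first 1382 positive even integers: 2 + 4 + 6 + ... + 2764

Sum of first n even numbers = n(n+1)
= 1382×1383
= 1911306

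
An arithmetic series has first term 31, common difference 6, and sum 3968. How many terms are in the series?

Using S = n/2 × [2a + (n-1)d]
3968 = n/2 × [2(31) + (n-1)(6)]
3968 = n/2 × [62 + 6n - 6]
7936 = n × [56 + 6n]
6n² + (56)n - 7936 = 0
Discriminant: Δ = (56)² - 4(6)(-7936) = 3136 + 190464 = 193600
√Δ = 440
n = [-(56) + √Δ] / (2·6) = (-56 + 440) / 12 = 384 / 12 = 32
(The negative root is discarded since n must be a positive integer.)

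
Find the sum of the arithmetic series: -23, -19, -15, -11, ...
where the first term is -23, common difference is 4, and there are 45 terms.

Sₙ = n/2 × (first + last)
Last term = a + (n-1)d = -23 + (45-1)×4 = 153
S_45 = 45/2 × (-23 + 153)
S_45 = 45/2 × 130 = 2925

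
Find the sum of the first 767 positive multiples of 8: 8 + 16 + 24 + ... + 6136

Factor out 8: = 8(1 + 2 + ... + 767) = 8 × n(n+1)/2
= 8 × 767×768/2
= 8 × 294528
= 2356224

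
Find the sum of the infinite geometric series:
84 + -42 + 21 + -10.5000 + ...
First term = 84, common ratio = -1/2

For |r| < 1, S = a / (1 - r)
S = 84 / (1 - (-1/2))
S = 84 / (3/2)
S = 56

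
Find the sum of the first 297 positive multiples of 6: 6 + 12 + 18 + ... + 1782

Factor out 6: = 6(1 + 2 + ... + 297) = 6 × n(n+1)/2
= 6 × 297×298/2
= 6 × 44253
= 265518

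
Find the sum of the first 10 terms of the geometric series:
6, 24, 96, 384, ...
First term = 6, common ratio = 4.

Sₙ = a(1 - rⁿ) / (1 - r)
S_10 = 6(1 - 4^10) / (1 - 4)
S_10 = 6(1 - 1048576) / (-3)
S_10 = 2097150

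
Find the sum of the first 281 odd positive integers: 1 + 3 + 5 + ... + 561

Sum of first n odd numbers = n²
= 281²
= 78961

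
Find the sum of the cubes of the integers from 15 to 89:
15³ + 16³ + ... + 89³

Use ∑_{k=1}^{n} k³ = [n(n+1)/2]², then subtract the first 14 terms.
∑_{k=1}^{89} k³ = [89×90/2]² = 4005² = 16040025
∑_{k=1}^{14} k³ = [14×15/2]² = 105² = 11025
∑_{k=15}^{89} k³ = 16040025 - 11025 = 16029000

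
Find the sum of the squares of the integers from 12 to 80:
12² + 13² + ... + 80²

Use ∑_{k=1}^{n} k² = n(n+1)(2n+1)/6, then subtract the first 11 terms.
∑_{k=1}^{80} k² = 80×81×161/6 = 173880
∑_{k=1}^{11} k² = 11×12×23/6 = 506
∑_{k=12}^{80} k² = 173880 - 506 = 173374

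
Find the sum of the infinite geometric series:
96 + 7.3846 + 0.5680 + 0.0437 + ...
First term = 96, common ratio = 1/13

For |r| < 1, S = a / (1 - r)
S = 96 / (1 - (1/13))
S = 96 / (12/13)
S = 104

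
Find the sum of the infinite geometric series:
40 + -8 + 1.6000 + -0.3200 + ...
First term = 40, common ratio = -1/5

For |r| < 1, S = a / (1 - r)
S = 40 / (1 - (-1/5))
S = 40 / (6/5)
S = 100/3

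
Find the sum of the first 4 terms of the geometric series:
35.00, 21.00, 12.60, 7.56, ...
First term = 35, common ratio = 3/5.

Sₙ = a(1 - rⁿ) / (1 - r)
S_4 = 35(1 - (3/5)^4) / (1 - (3/5))
S_4 = 35(1 - (81/625)) / (2/5)
S_4 = 1904/25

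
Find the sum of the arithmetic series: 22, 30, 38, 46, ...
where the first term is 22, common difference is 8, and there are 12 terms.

Sₙ = n/2 × (first + last)
Last term = a + (n-1)d = 22 + (12-1)×8 = 110
S_12 = 12/2 × (22 + 110)
S_12 = 12/2 × 132 = 792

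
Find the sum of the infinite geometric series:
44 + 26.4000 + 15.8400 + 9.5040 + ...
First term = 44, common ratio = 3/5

For |r| < 1, S = a / (1 - r)
S = 44 / (1 - (3/5))
S = 44 / (2/5)
S = 110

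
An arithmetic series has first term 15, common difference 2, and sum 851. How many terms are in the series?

Using S = n/2 × [2a + (n-1)d]
851 = n/2 × [2(15) + (n-1)(2)]
851 = n/2 × [30 + 2n - 2]
1702 = n × [28 + 2n]
2n² + (28)n - 1702 = 0
Discriminant: Δ = (28)² - 4(2)(-1702) = 784 + 13616 = 14400
√Δ = 120
n = [-(28) + √Δ] / (2·2) = (-28 + 120) / 4 = 92 / 4 = 23
(The negative root is discarded since n must be a positive integer.)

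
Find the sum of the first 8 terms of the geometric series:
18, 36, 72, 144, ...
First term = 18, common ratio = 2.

Sₙ = a(1 - rⁿ) / (1 - r)
S_8 = 18(1 - 2^8) / (1 - 2)
S_8 = 18(1 - 256) / (-1)
S_8 = 4590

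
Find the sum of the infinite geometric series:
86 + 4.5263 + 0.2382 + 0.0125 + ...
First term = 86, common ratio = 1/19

For |r| < 1, S = a / (1 - r)
S = 86 / (1 - (1/19))
S = 86 / (18/19)
S = 817/9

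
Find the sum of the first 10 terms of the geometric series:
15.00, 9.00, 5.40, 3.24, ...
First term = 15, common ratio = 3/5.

Sₙ = a(1 - rⁿ) / (1 - r)
S_10 = 15(1 - (3/5)^10) / (1 - (3/5))
S_10 = 15(1 - (59049/9765625)) / (2/5)
S_10 = 14559864/390625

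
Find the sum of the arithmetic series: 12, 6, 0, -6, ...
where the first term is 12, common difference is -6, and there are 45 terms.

Sₙ = n/2 × (first + last)
Last term = a + (n-1)d = 12 + (45-1)×(-6) = -252
S_45 = 45/2 × (12 + (-252))
S_45 = 45/2 × (-240) = -5400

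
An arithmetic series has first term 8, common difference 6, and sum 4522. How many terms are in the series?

Using S = n/2 × [2a + (n-1)d]
4522 = n/2 × [2(8) + (n-1)(6)]
4522 = n/2 × [16 + 6n - 6]
9044 = n × [10 + 6n]
6n² + (10)n - 9044 = 0
Discriminant: Δ = (10)² - 4(6)(-9044) = 100 + 217056 = 217156
√Δ = 466
n = [-(10) + √Δ] / (2·6) = (-10 + 466) / 12 = 456 / 12 = 38
(The negative root is discarded since n must be a positive integer.)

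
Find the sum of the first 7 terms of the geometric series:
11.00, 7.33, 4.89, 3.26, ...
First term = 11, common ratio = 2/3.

Sₙ = a(1 - rⁿ) / (1 - r)
S_7 = 11(1 - (2/3)^7) / (1 - (2/3))
S_7 = 11(1 - (128/2187)) / (1/3)
S_7 = 22649/729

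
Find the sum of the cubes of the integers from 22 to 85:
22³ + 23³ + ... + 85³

Use ∑_{k=1}^{n} k³ = [n(n+1)/2]², then subtract the first 21 terms.
∑_{k=1}^{85} k³ = [85×86/2]² = 3655² = 13359025
∑_{k=1}^{21} k³ = [21×22/2]² = 231² = 53361
∑_{k=22}^{85} k³ = 13359025 - 53361 = 13305664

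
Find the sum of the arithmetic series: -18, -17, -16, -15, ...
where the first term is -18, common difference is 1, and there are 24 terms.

Sₙ = n/2 × (first + last)
Last term = a + (n-1)d = -18 + (24-1)×1 = 5
S_24 = 24/2 × (-18 + 5)
S_24 = 24/2 × (-13) = -156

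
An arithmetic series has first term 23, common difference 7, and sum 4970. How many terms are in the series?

Using S = n/2 × [2a + (n-1)d]
4970 = n/2 × [2(23) + (n-1)(7)]
4970 = n/2 × [46 + 7n - 7]
9940 = n × [39 + 7n]
7n² + (39)n - 9940 = 0
Discriminant: Δ = (39)² - 4(7)(-9940) = 1521 + 278320 = 279841
√Δ = 529
n = [-(39) + √Δ] / (2·7) = (-39 + 529) / 14 = 490 / 14 = 35
(The negative root is discarded since n must be a positive integer.)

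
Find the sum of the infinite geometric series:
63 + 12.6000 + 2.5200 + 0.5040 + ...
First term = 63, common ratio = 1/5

For |r| < 1, S = a / (1 - r)
S = 63 / (1 - (1/5))
S = 63 / (4/5)
S = 315/4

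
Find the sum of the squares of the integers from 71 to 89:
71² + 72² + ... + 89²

Use ∑_{k=1}^{n} k² = n(n+1)(2n+1)/6, then subtract the first 70 terms.
∑_{k=1}^{89} k² = 89×90×179/6 = 238965
∑_{k=1}^{70} k² = 70×71×141/6 = 116795
∑_{k=71}^{89} k² = 238965 - 116795 = 122170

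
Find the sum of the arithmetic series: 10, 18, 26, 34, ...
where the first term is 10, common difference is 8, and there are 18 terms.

Sₙ = n/2 × (first + last)
Last term = a + (n-1)d = 10 + (18-1)×8 = 146
S_18 = 18/2 × (10 + 146)
S_18 = 18/2 × 156 = 1404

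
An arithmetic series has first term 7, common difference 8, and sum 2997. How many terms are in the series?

Using S = n/2 × [2a + (n-1)d]
2997 = n/2 × [2(7) + (n-1)(8)]
2997 = n/2 × [14 + 8n - 8]
5994 = n × [6 + 8n]
8n² + (6)n - 5994 = 0
Discriminant: Δ = (6)² - 4(8)(-5994) = 36 + 191808 = 191844
√Δ = 438
n = [-(6) + √Δ] / (2·8) = (-6 + 438) / 16 = 432 / 16 = 27
(The negative root is discarded since n must be a positive integer.)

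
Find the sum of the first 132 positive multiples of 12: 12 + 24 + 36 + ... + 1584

Factor out 12: = 12(1 + 2 + ... + 132) = 12 × n(n+1)/2
= 12 × 132×133/2
= 12 × 8778
= 105336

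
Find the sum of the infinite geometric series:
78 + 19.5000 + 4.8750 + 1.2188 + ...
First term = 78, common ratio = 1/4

For |r| < 1, S = a / (1 - r)
S = 78 / (1 - (1/4))
S = 78 / (3/4)
S = 104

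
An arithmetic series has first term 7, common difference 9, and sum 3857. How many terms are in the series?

Using S = n/2 × [2a + (n-1)d]
3857 = n/2 × [2(7) + (n-1)(9)]
3857 = n/2 × [14 + 9n - 9]
7714 = n × [5 + 9n]
9n² + (5)n - 7714 = 0
Discriminant: Δ = (5)² - 4(9)(-7714) = 25 + 277704 = 277729
√Δ = 527
n = [-(5) + √Δ] / (2·9) = (-5 + 527) / 18 = 522 / 18 = 29
(The negative root is discarded since n must be a positive integer.)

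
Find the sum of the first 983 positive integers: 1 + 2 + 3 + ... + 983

Formula: ∑k = n(n+1)/2
= 983×984/2
= 967272/2
= 483636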